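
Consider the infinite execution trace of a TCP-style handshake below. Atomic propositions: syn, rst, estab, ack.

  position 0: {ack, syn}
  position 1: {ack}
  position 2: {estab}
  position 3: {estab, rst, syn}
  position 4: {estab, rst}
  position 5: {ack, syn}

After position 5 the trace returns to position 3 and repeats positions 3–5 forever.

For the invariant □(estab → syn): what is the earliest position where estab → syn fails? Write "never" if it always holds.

Check estab → syn at each position in order: 0 ✓, 1 ✓.
At position 2 the labels are {estab}, so estab → syn is false there. This is the first violation.

2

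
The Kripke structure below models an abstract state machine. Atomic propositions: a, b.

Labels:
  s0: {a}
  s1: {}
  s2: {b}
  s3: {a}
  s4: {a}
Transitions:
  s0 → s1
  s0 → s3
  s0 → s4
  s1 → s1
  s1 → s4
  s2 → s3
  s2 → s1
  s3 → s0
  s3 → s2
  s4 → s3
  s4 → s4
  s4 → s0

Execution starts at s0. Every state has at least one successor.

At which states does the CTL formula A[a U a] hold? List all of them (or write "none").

{s0, s3, s4}

States satisfying a: {s0, s3, s4}.
States satisfying A[a U a]: {s0, s3, s4}.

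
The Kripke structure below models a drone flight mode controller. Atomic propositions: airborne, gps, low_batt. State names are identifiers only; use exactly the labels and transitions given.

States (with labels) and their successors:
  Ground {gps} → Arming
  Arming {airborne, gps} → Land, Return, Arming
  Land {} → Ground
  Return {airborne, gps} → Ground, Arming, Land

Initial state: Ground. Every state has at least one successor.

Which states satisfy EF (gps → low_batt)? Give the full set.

{Ground, Arming, Land, Return}

States satisfying gps → low_batt: {Land}.
States satisfying EF (gps → low_batt): {Ground, Arming, Land, Return}.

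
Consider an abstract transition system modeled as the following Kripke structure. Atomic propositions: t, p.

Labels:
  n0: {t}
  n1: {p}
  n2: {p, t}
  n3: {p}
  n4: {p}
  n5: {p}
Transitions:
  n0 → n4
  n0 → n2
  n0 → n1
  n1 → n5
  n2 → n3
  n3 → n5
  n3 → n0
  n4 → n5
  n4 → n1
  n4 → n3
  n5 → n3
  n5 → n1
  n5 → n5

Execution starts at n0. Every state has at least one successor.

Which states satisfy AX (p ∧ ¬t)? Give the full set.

States satisfying p ∧ ¬t: {n1, n3, n4, n5}.
States satisfying AX (p ∧ ¬t): {n1, n2, n4, n5}.

{n1, n2, n4, n5}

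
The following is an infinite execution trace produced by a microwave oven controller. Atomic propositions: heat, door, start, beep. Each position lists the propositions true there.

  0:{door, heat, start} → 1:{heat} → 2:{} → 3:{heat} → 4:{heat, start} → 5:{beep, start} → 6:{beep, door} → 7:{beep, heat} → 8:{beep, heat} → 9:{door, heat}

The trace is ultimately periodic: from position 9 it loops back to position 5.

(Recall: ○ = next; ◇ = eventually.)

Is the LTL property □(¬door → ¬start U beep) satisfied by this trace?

No

¬door → ¬start U beep must hold at every position from 0 onward. It fails at position 1, so □(¬door → ¬start U beep) is false.
Positions where ¬door holds: 1, 2, 3, 4, 5, 7, 8.
Check ¬start U beep at each: 1→fails, 2→fails, 3→fails, 4→fails, 5→ok, 7→ok, 8→ok.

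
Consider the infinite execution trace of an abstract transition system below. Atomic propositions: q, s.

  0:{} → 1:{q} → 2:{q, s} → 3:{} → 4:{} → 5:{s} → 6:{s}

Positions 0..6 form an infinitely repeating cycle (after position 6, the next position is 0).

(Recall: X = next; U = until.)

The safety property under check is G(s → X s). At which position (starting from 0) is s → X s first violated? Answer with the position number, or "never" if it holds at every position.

Check s → X s at each position in order: 0 ✓, 1 ✓.
At position 2 the labels are {q, s} and the next position 3 has {}, so s → X s is false there. This is the first violation.

2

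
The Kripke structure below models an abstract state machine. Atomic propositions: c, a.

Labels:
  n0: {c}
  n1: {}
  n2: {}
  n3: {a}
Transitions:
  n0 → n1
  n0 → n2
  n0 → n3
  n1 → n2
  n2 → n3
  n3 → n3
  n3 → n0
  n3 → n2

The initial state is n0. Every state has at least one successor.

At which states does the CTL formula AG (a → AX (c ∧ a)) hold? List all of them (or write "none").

none

States satisfying a → AX (c ∧ a): {n0, n1, n2}.
States satisfying AG (a → AX (c ∧ a)): ∅.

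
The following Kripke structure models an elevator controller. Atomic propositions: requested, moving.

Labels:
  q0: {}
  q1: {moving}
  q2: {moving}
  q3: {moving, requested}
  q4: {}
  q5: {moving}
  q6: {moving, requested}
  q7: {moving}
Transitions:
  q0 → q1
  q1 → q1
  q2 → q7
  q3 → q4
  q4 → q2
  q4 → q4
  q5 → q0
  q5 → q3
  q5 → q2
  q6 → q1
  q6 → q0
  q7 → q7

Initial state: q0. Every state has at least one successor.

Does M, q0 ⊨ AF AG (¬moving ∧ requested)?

States satisfying AG (¬moving ∧ requested): ∅.
States satisfying AF AG (¬moving ∧ requested): ∅.
There is a path from q0 along which AG (¬moving ∧ requested) never holds.
q0 ∉ Sat(AF AG (¬moving ∧ requested)).

Does not hold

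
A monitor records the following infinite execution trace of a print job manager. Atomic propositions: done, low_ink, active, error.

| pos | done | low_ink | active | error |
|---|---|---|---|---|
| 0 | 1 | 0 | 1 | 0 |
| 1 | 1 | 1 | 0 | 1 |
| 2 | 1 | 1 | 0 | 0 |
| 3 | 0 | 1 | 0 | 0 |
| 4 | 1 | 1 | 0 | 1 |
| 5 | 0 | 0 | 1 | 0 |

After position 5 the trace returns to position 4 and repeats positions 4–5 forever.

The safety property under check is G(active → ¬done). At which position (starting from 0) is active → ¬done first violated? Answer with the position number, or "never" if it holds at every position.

At position 0 the labels are {active, done}, so active → ¬done is false there. This is the first violation.

0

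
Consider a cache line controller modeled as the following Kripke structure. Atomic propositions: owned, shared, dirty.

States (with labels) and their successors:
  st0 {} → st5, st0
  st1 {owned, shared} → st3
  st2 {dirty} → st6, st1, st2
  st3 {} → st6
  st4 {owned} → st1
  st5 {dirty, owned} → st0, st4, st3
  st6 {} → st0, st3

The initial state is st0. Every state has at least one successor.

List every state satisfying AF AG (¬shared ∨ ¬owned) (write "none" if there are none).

States satisfying AG (¬shared ∨ ¬owned): ∅.
States satisfying AF AG (¬shared ∨ ¬owned): ∅.

none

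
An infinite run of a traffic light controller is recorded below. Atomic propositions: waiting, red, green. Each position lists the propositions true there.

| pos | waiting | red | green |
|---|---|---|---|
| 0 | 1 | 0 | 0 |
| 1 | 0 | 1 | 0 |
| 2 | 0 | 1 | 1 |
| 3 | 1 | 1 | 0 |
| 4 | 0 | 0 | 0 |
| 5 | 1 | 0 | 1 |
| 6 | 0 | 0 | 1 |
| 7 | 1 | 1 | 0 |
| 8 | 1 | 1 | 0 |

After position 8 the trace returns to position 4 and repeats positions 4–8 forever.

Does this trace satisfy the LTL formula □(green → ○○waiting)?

green → ○○waiting must hold at every position from 0 onward. It fails at position 2, so □(green → ○○waiting) is false.
Positions where green holds: 2, 5, 6.
Check ○○waiting at each: 2→fails, 5→ok, 6→ok.

Does not hold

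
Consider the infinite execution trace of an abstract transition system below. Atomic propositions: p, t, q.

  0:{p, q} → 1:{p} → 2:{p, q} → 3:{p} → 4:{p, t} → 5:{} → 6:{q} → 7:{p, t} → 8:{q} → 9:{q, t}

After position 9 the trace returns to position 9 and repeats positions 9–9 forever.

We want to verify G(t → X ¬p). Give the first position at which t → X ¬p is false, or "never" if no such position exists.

never

t → X ¬p holds at every position 0..9, and those are all the positions the trace ever visits, so the invariant G(t → X ¬p) is never violated.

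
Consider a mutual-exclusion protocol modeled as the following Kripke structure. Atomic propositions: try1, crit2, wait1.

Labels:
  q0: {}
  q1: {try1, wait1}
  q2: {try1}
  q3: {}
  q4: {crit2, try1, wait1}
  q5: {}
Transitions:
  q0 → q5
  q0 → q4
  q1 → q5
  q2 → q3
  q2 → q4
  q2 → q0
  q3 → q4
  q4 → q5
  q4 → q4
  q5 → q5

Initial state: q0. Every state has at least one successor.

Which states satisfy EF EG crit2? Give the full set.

{q0, q2, q3, q4}

States satisfying EG crit2: {q4}.
States satisfying EF EG crit2: {q0, q2, q3, q4}.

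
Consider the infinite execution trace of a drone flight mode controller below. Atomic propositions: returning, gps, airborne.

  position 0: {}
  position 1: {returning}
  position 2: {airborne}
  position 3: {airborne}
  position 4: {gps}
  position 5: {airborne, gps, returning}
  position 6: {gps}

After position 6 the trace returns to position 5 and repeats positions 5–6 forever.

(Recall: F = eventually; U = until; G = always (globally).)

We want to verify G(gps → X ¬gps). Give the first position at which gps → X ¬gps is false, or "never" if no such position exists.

Check gps → X ¬gps at each position in order: 0 ✓, 1 ✓, 2 ✓, 3 ✓.
At position 4 the labels are {gps} and the next position 5 has {airborne, gps, returning}, so gps → X ¬gps is false there. This is the first violation.

4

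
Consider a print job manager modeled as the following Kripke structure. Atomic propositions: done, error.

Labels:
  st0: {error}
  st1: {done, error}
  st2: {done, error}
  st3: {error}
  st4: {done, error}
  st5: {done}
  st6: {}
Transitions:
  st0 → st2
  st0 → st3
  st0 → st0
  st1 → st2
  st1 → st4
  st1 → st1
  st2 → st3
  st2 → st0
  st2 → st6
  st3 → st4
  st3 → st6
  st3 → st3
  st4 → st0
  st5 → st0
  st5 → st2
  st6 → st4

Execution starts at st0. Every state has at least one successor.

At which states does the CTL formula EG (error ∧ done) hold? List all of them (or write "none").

States satisfying error ∧ done: {st1, st2, st4}.
States satisfying EG (error ∧ done): {st1}.

{st1}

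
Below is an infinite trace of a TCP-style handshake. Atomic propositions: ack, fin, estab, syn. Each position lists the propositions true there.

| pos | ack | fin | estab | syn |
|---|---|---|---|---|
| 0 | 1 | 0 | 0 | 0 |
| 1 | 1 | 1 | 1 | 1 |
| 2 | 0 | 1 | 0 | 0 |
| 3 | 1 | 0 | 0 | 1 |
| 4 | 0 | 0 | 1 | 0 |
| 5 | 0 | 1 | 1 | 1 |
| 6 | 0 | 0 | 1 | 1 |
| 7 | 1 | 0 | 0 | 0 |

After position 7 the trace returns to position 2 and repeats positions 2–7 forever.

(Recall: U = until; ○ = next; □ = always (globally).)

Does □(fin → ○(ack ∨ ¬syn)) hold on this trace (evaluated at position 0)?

Does not hold

fin → ○(ack ∨ ¬syn) must hold at every position from 0 onward. It fails at position 5, so □(fin → ○(ack ∨ ¬syn)) is false.
Positions where fin holds: 1, 2, 5.
Check ○(ack ∨ ¬syn) at each: 1→ok, 2→ok, 5→fails.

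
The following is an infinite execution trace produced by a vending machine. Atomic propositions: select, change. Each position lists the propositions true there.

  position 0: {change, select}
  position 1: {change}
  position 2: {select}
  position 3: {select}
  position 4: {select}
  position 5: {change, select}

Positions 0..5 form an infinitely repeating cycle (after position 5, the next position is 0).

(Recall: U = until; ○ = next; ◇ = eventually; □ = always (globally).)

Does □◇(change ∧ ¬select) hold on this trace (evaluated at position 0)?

Holds

◇(change ∧ ¬select) holds at every position 0..5, and those are all positions ever visited, so □◇(change ∧ ¬select) holds.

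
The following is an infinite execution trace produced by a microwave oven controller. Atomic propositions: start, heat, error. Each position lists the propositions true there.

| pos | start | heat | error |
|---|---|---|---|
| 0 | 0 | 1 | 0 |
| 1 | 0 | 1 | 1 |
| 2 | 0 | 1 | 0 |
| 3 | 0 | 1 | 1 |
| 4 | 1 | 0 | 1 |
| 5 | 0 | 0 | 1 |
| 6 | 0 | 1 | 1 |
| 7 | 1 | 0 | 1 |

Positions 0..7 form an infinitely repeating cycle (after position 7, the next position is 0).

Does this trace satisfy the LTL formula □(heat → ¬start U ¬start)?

Yes

heat → ¬start U ¬start holds at every position 0..7, and those are all positions ever visited, so □(heat → ¬start U ¬start) holds.
Positions where heat holds: 0, 1, 2, 3, 6.
Check ¬start U ¬start at each: 0→ok, 1→ok, 2→ok, 3→ok, 6→ok.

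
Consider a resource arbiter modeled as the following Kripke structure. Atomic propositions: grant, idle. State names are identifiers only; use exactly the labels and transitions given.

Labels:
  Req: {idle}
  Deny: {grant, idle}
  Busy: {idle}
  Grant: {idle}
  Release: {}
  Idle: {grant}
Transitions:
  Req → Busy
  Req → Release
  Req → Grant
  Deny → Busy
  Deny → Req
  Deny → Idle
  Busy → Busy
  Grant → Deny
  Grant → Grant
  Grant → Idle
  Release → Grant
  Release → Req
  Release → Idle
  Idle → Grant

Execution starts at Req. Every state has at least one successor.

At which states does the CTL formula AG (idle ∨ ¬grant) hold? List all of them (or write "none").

{Busy}

States satisfying idle ∨ ¬grant: {Req, Deny, Busy, Grant, Release}.
States satisfying AG (idle ∨ ¬grant): {Busy}.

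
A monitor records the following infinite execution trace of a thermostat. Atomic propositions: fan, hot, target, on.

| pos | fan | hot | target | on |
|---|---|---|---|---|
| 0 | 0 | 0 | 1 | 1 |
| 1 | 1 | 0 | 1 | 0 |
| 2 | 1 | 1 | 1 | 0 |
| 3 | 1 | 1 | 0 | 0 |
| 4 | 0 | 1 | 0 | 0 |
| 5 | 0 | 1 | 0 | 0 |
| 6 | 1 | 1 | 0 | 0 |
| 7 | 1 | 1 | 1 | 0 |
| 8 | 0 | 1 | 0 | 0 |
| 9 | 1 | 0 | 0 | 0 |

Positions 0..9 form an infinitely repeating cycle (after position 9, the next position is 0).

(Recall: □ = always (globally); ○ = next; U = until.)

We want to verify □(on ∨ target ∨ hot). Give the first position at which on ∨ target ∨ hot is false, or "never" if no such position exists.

Check on ∨ target ∨ hot at each position in order: 0 ✓, 1 ✓, 2 ✓, 3 ✓, 4 ✓, 5 ✓, 6 ✓, 7 ✓, 8 ✓.
At position 9 the labels are {fan}, so on ∨ target ∨ hot is false there. This is the first violation.

9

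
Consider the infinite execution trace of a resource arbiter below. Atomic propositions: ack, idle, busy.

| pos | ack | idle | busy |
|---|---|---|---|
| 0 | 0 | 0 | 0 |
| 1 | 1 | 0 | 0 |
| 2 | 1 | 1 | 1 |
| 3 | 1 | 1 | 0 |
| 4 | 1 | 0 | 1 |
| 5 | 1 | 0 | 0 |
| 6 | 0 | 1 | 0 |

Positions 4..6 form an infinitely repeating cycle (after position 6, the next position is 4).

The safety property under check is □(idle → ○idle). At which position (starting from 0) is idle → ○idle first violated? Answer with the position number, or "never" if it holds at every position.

Check idle → ○idle at each position in order: 0 ✓, 1 ✓, 2 ✓.
At position 3 the labels are {ack, idle} and the next position 4 has {ack, busy}, so idle → ○idle is false there. This is the first violation.

3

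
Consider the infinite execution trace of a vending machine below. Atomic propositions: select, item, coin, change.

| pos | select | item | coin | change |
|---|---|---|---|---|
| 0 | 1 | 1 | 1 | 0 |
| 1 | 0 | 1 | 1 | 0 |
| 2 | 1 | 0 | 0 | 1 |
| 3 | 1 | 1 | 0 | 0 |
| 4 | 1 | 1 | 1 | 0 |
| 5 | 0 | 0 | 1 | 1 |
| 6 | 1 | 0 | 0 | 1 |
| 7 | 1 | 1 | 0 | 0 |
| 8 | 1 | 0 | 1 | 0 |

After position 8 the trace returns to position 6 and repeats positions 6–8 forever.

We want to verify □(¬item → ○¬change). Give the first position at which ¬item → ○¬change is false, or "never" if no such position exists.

5

Check ¬item → ○¬change at each position in order: 0 ✓, 1 ✓, 2 ✓, 3 ✓, 4 ✓.
At position 5 the labels are {change, coin} and the next position 6 has {change, select}, so ¬item → ○¬change is false there. This is the first violation.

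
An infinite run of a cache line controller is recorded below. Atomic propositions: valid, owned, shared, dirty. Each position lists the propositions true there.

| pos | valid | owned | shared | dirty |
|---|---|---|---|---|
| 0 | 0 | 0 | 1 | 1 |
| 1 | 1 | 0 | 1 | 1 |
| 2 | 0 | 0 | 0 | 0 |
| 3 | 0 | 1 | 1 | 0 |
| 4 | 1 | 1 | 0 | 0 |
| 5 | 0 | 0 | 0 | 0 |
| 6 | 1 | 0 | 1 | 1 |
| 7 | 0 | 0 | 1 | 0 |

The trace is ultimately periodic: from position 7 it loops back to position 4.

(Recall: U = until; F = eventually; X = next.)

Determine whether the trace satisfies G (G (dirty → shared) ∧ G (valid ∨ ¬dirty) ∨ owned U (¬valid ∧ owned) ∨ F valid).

Satisfied

G (dirty → shared) ∧ G (valid ∨ ¬dirty) ∨ owned U (¬valid ∧ owned) ∨ F valid holds at every position 0..7, and those are all positions ever visited, so G (G (dirty → shared) ∧ G (valid ∨ ¬dirty) ∨ owned U (¬valid ∧ owned) ∨ F valid) holds.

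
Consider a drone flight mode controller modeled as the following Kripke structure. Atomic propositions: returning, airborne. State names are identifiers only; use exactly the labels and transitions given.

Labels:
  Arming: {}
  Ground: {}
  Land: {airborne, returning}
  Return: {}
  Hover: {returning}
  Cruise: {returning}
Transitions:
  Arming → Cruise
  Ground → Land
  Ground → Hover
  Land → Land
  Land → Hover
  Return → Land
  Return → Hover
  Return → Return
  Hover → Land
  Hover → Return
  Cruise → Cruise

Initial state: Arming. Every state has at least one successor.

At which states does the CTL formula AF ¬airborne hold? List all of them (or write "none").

{Arming, Ground, Return, Hover, Cruise}

States satisfying ¬airborne: {Arming, Ground, Return, Hover, Cruise}.
States satisfying AF ¬airborne: {Arming, Ground, Return, Hover, Cruise}.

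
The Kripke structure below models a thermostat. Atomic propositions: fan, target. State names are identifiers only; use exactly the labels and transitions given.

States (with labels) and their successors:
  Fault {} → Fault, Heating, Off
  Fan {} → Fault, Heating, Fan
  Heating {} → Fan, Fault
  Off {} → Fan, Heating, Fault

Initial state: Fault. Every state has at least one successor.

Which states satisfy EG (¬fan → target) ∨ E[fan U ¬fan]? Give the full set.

{Fault, Fan, Heating, Off}

States satisfying ¬fan → target: ∅.
States satisfying EG (¬fan → target): ∅.
States satisfying fan: ∅.
States satisfying ¬fan: {Fault, Fan, Heating, Off}.
States satisfying E[fan U ¬fan]: {Fault, Fan, Heating, Off}.
States satisfying EG (¬fan → target) ∨ E[fan U ¬fan]: {Fault, Fan, Heating, Off}.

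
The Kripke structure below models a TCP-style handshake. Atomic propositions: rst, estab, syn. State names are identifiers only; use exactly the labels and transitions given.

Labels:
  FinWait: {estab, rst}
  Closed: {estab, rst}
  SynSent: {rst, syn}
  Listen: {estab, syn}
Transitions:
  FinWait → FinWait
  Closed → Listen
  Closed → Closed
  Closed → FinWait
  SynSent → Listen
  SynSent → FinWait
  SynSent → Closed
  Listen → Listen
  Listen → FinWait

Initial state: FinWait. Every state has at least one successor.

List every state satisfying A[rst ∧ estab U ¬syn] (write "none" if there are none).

States satisfying rst ∧ estab: {FinWait, Closed}.
States satisfying ¬syn: {FinWait, Closed}.
States satisfying A[rst ∧ estab U ¬syn]: {FinWait, Closed}.

{FinWait, Closed}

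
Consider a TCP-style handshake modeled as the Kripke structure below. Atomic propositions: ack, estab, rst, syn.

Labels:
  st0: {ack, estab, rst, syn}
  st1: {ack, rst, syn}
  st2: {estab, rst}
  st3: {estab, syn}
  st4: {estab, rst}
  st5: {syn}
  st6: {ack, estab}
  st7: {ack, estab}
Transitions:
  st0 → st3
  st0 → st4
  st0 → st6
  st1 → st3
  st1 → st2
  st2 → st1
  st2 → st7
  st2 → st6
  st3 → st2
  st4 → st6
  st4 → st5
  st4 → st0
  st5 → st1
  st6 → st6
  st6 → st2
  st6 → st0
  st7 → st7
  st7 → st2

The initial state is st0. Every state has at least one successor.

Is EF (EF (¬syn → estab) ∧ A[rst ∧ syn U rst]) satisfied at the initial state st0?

Satisfied

States satisfying EF (¬syn → estab) ∧ A[rst ∧ syn U rst]: {st0, st1, st2, st4}.
States satisfying EF (EF (¬syn → estab) ∧ A[rst ∧ syn U rst]): {st0, st1, st2, st3, st4, st5, st6, st7}.
Some path from st0 reaches a state where EF (¬syn → estab) ∧ A[rst ∧ syn U rst] holds.
st0 ∈ Sat(EF (EF (¬syn → estab) ∧ A[rst ∧ syn U rst])).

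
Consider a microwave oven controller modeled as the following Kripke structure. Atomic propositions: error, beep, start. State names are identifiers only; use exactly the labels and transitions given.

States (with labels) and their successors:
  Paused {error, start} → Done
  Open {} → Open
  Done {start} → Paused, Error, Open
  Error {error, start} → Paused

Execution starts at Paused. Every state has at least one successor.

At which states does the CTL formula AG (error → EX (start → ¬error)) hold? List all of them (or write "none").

{Open}

States satisfying error → EX (start → ¬error): {Paused, Open, Done}.
States satisfying AG (error → EX (start → ¬error)): {Open}.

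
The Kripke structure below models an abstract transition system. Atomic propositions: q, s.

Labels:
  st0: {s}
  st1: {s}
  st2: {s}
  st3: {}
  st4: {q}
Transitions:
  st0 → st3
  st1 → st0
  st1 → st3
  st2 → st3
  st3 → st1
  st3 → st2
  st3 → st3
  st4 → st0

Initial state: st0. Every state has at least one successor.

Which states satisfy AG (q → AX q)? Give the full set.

States satisfying q → AX q: {st0, st1, st2, st3}.
States satisfying AG (q → AX q): {st0, st1, st2, st3}.

{st0, st1, st2, st3}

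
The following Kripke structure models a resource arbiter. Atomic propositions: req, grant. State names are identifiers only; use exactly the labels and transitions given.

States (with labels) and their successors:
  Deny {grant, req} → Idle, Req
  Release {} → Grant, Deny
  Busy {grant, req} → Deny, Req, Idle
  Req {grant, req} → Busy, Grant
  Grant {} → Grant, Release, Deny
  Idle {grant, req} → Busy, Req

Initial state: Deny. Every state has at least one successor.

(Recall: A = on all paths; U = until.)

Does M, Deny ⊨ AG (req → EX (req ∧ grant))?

States satisfying req → EX (req ∧ grant): {Deny, Release, Busy, Req, Grant, Idle}.
States satisfying AG (req → EX (req ∧ grant)): {Deny, Release, Busy, Req, Grant, Idle}.
Every state reachable from Deny satisfies req → EX (req ∧ grant).
Deny ∈ Sat(AG (req → EX (req ∧ grant))).

Yes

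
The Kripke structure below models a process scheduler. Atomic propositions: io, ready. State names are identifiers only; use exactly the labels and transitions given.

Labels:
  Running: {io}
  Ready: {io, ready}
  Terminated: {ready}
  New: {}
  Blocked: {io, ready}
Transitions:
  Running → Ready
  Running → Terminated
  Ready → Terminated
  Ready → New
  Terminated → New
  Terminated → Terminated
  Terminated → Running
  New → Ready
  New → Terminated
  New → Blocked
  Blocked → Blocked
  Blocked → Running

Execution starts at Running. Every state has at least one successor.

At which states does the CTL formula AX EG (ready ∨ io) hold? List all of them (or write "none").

{Running, New, Blocked}

States satisfying EG (ready ∨ io): {Running, Ready, Terminated, Blocked}.
States satisfying AX EG (ready ∨ io): {Running, New, Blocked}.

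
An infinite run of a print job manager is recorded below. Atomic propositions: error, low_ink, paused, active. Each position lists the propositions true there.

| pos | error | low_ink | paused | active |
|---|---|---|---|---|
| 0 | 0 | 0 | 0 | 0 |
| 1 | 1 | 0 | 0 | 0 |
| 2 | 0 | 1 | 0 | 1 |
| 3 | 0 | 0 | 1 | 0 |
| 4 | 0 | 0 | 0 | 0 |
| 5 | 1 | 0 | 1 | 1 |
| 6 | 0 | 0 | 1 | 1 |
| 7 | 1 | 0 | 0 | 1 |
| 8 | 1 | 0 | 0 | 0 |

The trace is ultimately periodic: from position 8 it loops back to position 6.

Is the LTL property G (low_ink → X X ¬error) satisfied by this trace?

Satisfied

low_ink → X X ¬error holds at every position 0..8, and those are all positions ever visited, so G (low_ink → X X ¬error) holds.
Positions where low_ink holds: 2.
Check X X ¬error at each: 2→ok.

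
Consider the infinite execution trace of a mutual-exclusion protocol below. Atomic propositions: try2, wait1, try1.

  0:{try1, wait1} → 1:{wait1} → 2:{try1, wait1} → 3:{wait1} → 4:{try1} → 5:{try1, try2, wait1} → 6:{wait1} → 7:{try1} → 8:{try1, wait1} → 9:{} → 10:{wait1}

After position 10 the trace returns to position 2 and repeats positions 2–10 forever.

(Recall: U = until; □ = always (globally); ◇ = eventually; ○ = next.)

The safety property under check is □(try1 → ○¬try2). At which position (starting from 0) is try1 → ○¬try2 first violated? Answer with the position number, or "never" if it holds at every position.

Check try1 → ○¬try2 at each position in order: 0 ✓, 1 ✓, 2 ✓, 3 ✓.
At position 4 the labels are {try1} and the next position 5 has {try1, try2, wait1}, so try1 → ○¬try2 is false there. This is the first violation.

4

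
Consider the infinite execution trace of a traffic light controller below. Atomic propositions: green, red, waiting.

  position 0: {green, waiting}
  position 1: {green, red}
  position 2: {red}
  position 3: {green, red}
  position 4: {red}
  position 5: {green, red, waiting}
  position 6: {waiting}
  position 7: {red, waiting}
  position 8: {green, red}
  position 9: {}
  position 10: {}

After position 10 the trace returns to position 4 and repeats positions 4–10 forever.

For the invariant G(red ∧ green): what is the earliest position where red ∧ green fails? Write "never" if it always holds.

0

At position 0 the labels are {green, waiting}, so red ∧ green is false there. This is the first violation.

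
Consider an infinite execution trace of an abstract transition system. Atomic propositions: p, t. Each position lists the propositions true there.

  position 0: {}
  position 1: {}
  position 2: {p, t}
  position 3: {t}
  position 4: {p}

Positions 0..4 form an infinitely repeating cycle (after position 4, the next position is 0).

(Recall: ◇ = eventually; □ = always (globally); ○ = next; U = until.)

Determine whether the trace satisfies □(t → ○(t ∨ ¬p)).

t → ○(t ∨ ¬p) must hold at every position from 0 onward. It fails at position 3, so □(t → ○(t ∨ ¬p)) is false.
Positions where t holds: 2, 3.
Check ○(t ∨ ¬p) at each: 2→ok, 3→fails.

No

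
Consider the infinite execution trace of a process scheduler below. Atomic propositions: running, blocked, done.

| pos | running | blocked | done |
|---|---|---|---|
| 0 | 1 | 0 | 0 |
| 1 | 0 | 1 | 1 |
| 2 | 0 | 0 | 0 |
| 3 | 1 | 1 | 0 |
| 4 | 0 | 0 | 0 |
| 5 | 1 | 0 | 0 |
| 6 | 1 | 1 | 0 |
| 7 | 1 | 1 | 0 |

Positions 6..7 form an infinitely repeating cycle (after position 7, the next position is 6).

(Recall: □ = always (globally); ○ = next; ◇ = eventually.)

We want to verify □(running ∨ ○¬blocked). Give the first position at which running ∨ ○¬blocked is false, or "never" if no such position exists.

Check running ∨ ○¬blocked at each position in order: 0 ✓, 1 ✓.
At position 2 the labels are {} and the next position 3 has {blocked, running}, so running ∨ ○¬blocked is false there. This is the first violation.

2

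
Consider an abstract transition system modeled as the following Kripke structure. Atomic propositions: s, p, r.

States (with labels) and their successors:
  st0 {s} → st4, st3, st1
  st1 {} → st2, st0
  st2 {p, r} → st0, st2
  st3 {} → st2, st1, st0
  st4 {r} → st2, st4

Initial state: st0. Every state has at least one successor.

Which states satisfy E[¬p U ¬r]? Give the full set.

States satisfying ¬p: {st0, st1, st3, st4}.
States satisfying ¬r: {st0, st1, st3}.
States satisfying E[¬p U ¬r]: {st0, st1, st3}.

{st0, st1, st3}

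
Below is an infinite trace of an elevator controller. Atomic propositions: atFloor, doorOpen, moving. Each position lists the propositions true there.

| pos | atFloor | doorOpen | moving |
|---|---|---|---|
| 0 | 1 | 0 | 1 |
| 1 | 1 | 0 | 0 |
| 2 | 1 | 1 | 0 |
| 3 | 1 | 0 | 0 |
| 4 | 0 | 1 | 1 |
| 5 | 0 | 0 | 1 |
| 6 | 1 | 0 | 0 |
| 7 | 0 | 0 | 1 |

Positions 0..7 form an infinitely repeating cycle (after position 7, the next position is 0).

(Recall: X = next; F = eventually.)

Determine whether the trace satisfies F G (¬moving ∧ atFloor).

No

G (¬moving ∧ atFloor) is false at every position 0..7, so it never becomes true and F G (¬moving ∧ atFloor) fails.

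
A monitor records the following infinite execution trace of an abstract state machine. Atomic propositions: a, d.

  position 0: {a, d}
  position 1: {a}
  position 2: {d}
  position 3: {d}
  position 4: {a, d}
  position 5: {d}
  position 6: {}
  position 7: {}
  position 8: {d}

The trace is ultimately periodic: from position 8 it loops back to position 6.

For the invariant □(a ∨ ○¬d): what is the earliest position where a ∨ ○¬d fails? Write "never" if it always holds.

2

Check a ∨ ○¬d at each position in order: 0 ✓, 1 ✓.
At position 2 the labels are {d} and the next position 3 has {d}, so a ∨ ○¬d is false there. This is the first violation.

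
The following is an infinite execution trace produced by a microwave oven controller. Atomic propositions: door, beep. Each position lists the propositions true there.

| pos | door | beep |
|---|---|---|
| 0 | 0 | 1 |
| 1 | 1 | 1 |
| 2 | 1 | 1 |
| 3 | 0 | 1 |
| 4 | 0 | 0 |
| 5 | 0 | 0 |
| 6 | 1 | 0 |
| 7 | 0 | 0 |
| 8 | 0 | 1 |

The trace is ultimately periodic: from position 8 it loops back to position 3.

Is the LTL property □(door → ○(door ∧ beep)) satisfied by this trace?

door → ○(door ∧ beep) must hold at every position from 0 onward. It fails at position 2, so □(door → ○(door ∧ beep)) is false.
Positions where door holds: 1, 2, 6.
Check ○(door ∧ beep) at each: 1→ok, 2→fails, 6→fails.

No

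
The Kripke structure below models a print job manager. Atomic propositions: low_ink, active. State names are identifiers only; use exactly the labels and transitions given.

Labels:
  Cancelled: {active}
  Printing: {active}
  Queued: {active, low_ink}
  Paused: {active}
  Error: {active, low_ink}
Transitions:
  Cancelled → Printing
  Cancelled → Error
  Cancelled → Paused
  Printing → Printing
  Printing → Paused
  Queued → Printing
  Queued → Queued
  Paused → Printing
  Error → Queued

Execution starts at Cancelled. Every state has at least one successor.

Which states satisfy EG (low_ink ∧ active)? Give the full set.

{Queued, Error}

States satisfying low_ink ∧ active: {Queued, Error}.
States satisfying EG (low_ink ∧ active): {Queued, Error}.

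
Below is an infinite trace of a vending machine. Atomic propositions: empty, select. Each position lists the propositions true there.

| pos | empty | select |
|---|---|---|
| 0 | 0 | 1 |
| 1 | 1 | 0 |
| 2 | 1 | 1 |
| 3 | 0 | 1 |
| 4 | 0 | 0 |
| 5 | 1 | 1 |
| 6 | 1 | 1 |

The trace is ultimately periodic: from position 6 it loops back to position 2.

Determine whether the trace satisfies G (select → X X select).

select → X X select must hold at every position from 0 onward. It fails at position 2, so G (select → X X select) is false.
Positions where select holds: 0, 2, 3, 5, 6.
Check X X select at each: 0→ok, 2→fails, 3→ok, 5→ok, 6→ok.

Does not hold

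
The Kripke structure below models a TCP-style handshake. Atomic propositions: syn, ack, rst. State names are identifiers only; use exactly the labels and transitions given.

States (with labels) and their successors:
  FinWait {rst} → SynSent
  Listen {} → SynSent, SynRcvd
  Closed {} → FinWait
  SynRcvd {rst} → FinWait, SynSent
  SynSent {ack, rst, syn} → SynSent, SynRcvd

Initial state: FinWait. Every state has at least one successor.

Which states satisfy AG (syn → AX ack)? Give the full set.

States satisfying syn → AX ack: {FinWait, Listen, Closed, SynRcvd}.
States satisfying AG (syn → AX ack): ∅.

none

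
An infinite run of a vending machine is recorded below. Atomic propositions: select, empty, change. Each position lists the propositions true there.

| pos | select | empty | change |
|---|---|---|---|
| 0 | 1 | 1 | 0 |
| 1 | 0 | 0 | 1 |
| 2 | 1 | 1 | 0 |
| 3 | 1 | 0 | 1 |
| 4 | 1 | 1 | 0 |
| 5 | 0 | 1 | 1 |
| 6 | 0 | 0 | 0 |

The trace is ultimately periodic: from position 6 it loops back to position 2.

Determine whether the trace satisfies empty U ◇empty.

Walking from position 0: ◇empty first holds at position 0, and empty holds at every earlier position along the way, so empty U ◇empty holds.

Holds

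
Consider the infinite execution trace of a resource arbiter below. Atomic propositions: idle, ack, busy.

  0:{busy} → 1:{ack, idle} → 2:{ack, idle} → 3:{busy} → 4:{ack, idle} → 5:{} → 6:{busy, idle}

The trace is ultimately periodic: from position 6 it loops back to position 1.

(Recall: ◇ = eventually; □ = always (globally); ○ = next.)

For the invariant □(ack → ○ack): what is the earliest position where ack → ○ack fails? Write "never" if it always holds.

Check ack → ○ack at each position in order: 0 ✓, 1 ✓.
At position 2 the labels are {ack, idle} and the next position 3 has {busy}, so ack → ○ack is false there. This is the first violation.

2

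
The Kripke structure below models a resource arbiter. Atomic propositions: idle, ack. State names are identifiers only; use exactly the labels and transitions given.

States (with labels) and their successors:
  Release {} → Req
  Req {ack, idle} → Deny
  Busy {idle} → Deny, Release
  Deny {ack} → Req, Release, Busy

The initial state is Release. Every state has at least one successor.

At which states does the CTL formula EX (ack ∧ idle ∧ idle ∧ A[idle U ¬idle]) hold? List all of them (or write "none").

States satisfying ack ∧ idle ∧ idle ∧ A[idle U ¬idle]: {Req}.
States satisfying EX (ack ∧ idle ∧ idle ∧ A[idle U ¬idle]): {Release, Deny}.

{Release, Deny}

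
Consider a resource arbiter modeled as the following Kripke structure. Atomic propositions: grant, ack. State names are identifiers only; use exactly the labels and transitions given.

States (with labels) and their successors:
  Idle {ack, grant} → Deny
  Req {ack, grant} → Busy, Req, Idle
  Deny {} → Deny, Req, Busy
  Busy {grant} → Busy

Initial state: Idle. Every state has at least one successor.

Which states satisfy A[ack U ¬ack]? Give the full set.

{Idle, Deny, Busy}

States satisfying ack: {Idle, Req}.
States satisfying ¬ack: {Deny, Busy}.
States satisfying A[ack U ¬ack]: {Idle, Deny, Busy}.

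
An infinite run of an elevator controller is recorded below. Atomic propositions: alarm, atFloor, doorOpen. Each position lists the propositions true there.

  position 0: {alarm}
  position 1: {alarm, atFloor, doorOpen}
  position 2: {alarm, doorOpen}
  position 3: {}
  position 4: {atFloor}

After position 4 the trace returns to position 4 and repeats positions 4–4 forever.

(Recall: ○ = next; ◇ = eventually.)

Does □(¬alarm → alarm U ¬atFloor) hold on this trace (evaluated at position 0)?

¬alarm → alarm U ¬atFloor must hold at every position from 0 onward. It fails at position 4, so □(¬alarm → alarm U ¬atFloor) is false.
Positions where ¬alarm holds: 3, 4.
Check alarm U ¬atFloor at each: 3→ok, 4→fails.

Violated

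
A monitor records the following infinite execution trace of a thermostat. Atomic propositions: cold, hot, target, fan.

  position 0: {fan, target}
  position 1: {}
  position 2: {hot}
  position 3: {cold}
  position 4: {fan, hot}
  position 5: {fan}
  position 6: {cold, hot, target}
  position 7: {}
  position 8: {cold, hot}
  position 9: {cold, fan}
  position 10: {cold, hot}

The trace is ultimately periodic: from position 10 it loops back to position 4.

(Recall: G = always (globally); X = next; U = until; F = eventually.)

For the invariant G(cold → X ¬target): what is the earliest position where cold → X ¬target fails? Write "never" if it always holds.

never

cold → X ¬target holds at every position 0..10, and those are all the positions the trace ever visits, so the invariant G(cold → X ¬target) is never violated.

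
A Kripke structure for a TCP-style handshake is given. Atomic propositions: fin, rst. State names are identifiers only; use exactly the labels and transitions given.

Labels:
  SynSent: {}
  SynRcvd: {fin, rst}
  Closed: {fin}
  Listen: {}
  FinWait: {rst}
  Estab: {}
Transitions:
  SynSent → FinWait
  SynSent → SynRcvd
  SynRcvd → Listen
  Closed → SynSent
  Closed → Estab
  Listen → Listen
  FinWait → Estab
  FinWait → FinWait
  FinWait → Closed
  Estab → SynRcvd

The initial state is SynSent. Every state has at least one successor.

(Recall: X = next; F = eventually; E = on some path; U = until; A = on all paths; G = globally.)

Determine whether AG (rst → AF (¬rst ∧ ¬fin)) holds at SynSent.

States satisfying rst → AF (¬rst ∧ ¬fin): {SynSent, SynRcvd, Closed, Listen, Estab}.
States satisfying AG (rst → AF (¬rst ∧ ¬fin)): {SynRcvd, Listen, Estab}.
FinWait is reachable from SynSent and violates rst → AF (¬rst ∧ ¬fin), so AG fails at SynSent.
SynSent ∉ Sat(AG (rst → AF (¬rst ∧ ¬fin))).

No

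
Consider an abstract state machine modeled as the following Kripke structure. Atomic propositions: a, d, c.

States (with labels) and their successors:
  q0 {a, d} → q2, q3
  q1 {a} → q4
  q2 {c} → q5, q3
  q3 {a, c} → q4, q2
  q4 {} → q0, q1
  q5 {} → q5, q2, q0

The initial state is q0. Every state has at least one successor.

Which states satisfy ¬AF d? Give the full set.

{q1, q2, q3, q4, q5}

States satisfying d: {q0}.
States satisfying AF d: {q0}.
States satisfying ¬AF d: {q1, q2, q3, q4, q5}.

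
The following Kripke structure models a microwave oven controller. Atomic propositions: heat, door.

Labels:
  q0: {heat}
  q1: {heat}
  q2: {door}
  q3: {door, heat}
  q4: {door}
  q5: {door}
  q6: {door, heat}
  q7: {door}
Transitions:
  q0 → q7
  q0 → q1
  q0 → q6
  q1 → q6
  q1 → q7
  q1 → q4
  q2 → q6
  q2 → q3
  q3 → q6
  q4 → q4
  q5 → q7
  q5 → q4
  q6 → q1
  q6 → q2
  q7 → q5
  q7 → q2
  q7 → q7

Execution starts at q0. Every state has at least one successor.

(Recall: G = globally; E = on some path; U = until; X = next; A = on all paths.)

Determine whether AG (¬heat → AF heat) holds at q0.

States satisfying ¬heat → AF heat: {q0, q1, q2, q3, q6}.
States satisfying AG (¬heat → AF heat): ∅.
q4 is reachable from q0 and violates ¬heat → AF heat, so AG fails at q0.
q0 ∉ Sat(AG (¬heat → AF heat)).

No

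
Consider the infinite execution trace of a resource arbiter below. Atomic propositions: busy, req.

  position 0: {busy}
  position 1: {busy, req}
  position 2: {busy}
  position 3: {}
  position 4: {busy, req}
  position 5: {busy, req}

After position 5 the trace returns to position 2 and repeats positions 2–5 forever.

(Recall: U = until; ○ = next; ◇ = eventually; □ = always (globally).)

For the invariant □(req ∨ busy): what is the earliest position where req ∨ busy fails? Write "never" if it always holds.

3

Check req ∨ busy at each position in order: 0 ✓, 1 ✓, 2 ✓.
At position 3 the labels are {}, so req ∨ busy is false there. This is the first violation.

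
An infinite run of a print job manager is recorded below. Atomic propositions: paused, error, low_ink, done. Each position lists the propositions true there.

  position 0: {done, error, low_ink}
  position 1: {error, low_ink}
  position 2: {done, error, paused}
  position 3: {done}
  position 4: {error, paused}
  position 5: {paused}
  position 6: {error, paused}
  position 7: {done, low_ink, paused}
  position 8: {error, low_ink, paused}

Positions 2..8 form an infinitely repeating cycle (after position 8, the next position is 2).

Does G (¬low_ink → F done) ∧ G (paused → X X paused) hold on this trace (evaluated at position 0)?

No

¬low_ink → F done holds at every position 0..8, and those are all positions ever visited, so G (¬low_ink → F done) holds.
Positions where ¬low_ink holds: 2, 3, 4, 5, 6.
Check F done at each: 2→ok, 3→ok, 4→ok, 5→ok, 6→ok.
paused → X X paused must hold at every position from 0 onward. It fails at position 8, so G (paused → X X paused) is false.
Positions where paused holds: 2, 4, 5, 6, 7, 8.
Check X X paused at each: 2→ok, 4→ok, 5→ok, 6→ok, 7→ok, 8→fails.
At position 0: G (¬low_ink → F done) is true; G (paused → X X paused) is false; so G (¬low_ink → F done) ∧ G (paused → X X paused) is false.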